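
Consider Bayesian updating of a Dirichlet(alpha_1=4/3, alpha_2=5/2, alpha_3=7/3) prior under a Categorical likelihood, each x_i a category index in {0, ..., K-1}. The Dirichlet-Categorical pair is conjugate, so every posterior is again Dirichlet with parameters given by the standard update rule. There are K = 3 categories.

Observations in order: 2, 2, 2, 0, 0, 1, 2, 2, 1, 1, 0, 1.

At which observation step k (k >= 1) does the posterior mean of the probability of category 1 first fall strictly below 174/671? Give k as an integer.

obs 1: x=2 → posterior Dirichlet(4/3, 5/2, 10/3)
obs 2: x=2 → posterior Dirichlet(4/3, 5/2, 13/3)
obs 3: x=2 → posterior Dirichlet(4/3, 5/2, 16/3)
obs 4: x=0 → posterior Dirichlet(7/3, 5/2, 16/3)
obs 5: x=0 → posterior Dirichlet(10/3, 5/2, 16/3)
obs 6: x=1 → posterior Dirichlet(10/3, 7/2, 16/3)
obs 7: x=2 → posterior Dirichlet(10/3, 7/2, 19/3)
obs 8: x=2 → posterior Dirichlet(10/3, 7/2, 22/3)
obs 9: x=1 → posterior Dirichlet(10/3, 9/2, 22/3)
obs 10: x=1 → posterior Dirichlet(10/3, 11/2, 22/3)
obs 11: x=0 → posterior Dirichlet(13/3, 11/2, 22/3)
obs 12: x=1 → posterior Dirichlet(13/3, 13/2, 22/3)

k = 4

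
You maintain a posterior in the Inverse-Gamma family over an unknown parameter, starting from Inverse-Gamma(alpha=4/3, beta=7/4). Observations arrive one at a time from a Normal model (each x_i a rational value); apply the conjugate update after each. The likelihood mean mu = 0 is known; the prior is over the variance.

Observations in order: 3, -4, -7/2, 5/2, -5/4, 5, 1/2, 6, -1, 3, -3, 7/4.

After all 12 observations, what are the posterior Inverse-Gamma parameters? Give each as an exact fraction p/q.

obs 1: x=3 → posterior Inverse-Gamma(11/6, 25/4)
obs 2: x=-4 → posterior Inverse-Gamma(7/3, 57/4)
obs 3: x=-7/2 → posterior Inverse-Gamma(17/6, 163/8)
obs 4: x=5/2 → posterior Inverse-Gamma(10/3, 47/2)
obs 5: x=-5/4 → posterior Inverse-Gamma(23/6, 777/32)
obs 6: x=5 → posterior Inverse-Gamma(13/3, 1177/32)
obs 7: x=1/2 → posterior Inverse-Gamma(29/6, 1181/32)
obs 8: x=6 → posterior Inverse-Gamma(16/3, 1757/32)
obs 9: x=-1 → posterior Inverse-Gamma(35/6, 1773/32)
obs 10: x=3 → posterior Inverse-Gamma(19/3, 1917/32)
obs 11: x=-3 → posterior Inverse-Gamma(41/6, 2061/32)
obs 12: x=7/4 → posterior Inverse-Gamma(22/3, 1055/16)

alpha=22/3, beta=1055/16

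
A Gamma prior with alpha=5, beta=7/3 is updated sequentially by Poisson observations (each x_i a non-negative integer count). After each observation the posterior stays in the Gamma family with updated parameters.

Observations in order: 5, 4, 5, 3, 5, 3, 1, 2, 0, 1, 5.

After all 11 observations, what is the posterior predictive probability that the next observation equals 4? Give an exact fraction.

2740130106536675231378461163520000000000000000000000000000000000000000/17343773367030267519903781288812032158308062539012091953077767198995507

obs 1: x=5 → posterior Gamma(10, 10/3)
obs 2: x=4 → posterior Gamma(14, 13/3)
obs 3: x=5 → posterior Gamma(19, 16/3)
obs 4: x=3 → posterior Gamma(22, 19/3)
obs 5: x=5 → posterior Gamma(27, 22/3)
obs 6: x=3 → posterior Gamma(30, 25/3)
obs 7: x=1 → posterior Gamma(31, 28/3)
obs 8: x=2 → posterior Gamma(33, 31/3)
obs 9: x=0 → posterior Gamma(33, 34/3)
obs 10: x=1 → posterior Gamma(34, 37/3)
obs 11: x=5 → posterior Gamma(39, 40/3)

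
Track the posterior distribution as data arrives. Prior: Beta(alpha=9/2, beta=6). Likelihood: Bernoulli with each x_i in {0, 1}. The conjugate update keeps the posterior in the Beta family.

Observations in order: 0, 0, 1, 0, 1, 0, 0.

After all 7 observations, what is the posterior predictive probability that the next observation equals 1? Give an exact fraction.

13/35

obs 1: x=0 → posterior Beta(9/2, 7)
obs 2: x=0 → posterior Beta(9/2, 8)
obs 3: x=1 → posterior Beta(11/2, 8)
obs 4: x=0 → posterior Beta(11/2, 9)
obs 5: x=1 → posterior Beta(13/2, 9)
obs 6: x=0 → posterior Beta(13/2, 10)
obs 7: x=0 → posterior Beta(13/2, 11)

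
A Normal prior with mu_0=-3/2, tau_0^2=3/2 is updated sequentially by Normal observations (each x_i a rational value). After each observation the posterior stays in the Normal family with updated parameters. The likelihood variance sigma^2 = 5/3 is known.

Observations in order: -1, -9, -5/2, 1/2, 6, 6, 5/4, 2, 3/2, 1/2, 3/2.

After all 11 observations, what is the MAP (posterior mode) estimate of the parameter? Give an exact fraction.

obs 1: x=-1 → posterior Normal(-24/19, 15/19)
obs 2: x=-9 → posterior Normal(-15/4, 15/28)
obs 3: x=-5/2 → posterior Normal(-255/74, 15/37)
obs 4: x=1/2 → posterior Normal(-123/46, 15/46)
obs 5: x=6 → posterior Normal(-69/55, 3/11)
obs 6: x=6 → posterior Normal(-15/64, 15/64)
obs 7: x=5/4 → posterior Normal(-15/292, 15/73)
obs 8: x=2 → posterior Normal(57/328, 15/82)
obs 9: x=3/2 → posterior Normal(111/364, 15/91)
obs 10: x=1/2 → posterior Normal(129/400, 3/20)
obs 11: x=3/2 → posterior Normal(183/436, 15/109)

183/436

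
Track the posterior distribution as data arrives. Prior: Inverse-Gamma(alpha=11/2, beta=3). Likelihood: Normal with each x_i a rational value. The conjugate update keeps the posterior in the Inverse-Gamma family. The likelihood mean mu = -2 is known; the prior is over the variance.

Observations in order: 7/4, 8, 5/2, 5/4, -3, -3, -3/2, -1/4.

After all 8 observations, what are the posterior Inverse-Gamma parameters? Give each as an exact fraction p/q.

obs 1: x=7/4 → posterior Inverse-Gamma(6, 321/32)
obs 2: x=8 → posterior Inverse-Gamma(13/2, 1921/32)
obs 3: x=5/2 → posterior Inverse-Gamma(7, 2245/32)
obs 4: x=5/4 → posterior Inverse-Gamma(15/2, 1207/16)
obs 5: x=-3 → posterior Inverse-Gamma(8, 1215/16)
obs 6: x=-3 → posterior Inverse-Gamma(17/2, 1223/16)
obs 7: x=-3/2 → posterior Inverse-Gamma(9, 1225/16)
obs 8: x=-1/4 → posterior Inverse-Gamma(19/2, 2499/32)

alpha=19/2, beta=2499/32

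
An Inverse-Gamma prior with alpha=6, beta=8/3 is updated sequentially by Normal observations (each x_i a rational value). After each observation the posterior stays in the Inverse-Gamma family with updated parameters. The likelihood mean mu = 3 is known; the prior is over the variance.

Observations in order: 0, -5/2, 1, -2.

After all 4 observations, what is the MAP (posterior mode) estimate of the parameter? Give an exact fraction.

obs 1: x=0 → posterior Inverse-Gamma(13/2, 43/6)
obs 2: x=-5/2 → posterior Inverse-Gamma(7, 535/24)
obs 3: x=1 → posterior Inverse-Gamma(15/2, 583/24)
obs 4: x=-2 → posterior Inverse-Gamma(8, 883/24)

883/216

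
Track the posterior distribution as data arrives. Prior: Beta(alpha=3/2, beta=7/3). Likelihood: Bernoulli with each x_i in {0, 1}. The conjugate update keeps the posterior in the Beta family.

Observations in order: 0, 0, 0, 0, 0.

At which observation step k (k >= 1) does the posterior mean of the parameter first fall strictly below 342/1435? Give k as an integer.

obs 1: x=0 → posterior Beta(3/2, 10/3)
obs 2: x=0 → posterior Beta(3/2, 13/3)
obs 3: x=0 → posterior Beta(3/2, 16/3)
obs 4: x=0 → posterior Beta(3/2, 19/3)
obs 5: x=0 → posterior Beta(3/2, 22/3)

k = 3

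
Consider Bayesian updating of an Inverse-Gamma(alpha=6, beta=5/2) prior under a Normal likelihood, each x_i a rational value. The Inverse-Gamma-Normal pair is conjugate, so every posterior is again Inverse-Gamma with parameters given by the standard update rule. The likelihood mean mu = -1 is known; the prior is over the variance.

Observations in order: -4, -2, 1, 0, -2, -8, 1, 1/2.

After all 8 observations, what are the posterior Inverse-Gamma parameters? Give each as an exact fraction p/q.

alpha=10, beta=305/8

obs 1: x=-4 → posterior Inverse-Gamma(13/2, 7)
obs 2: x=-2 → posterior Inverse-Gamma(7, 15/2)
obs 3: x=1 → posterior Inverse-Gamma(15/2, 19/2)
obs 4: x=0 → posterior Inverse-Gamma(8, 10)
obs 5: x=-2 → posterior Inverse-Gamma(17/2, 21/2)
obs 6: x=-8 → posterior Inverse-Gamma(9, 35)
obs 7: x=1 → posterior Inverse-Gamma(19/2, 37)
obs 8: x=1/2 → posterior Inverse-Gamma(10, 305/8)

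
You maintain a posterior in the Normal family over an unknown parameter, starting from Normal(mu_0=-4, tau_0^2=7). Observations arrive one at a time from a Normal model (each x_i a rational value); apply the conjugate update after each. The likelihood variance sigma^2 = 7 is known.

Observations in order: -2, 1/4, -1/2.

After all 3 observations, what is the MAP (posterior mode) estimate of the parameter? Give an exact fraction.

obs 1: x=-2 → posterior Normal(-3, 7/2)
obs 2: x=1/4 → posterior Normal(-23/12, 7/3)
obs 3: x=-1/2 → posterior Normal(-25/16, 7/4)

-25/16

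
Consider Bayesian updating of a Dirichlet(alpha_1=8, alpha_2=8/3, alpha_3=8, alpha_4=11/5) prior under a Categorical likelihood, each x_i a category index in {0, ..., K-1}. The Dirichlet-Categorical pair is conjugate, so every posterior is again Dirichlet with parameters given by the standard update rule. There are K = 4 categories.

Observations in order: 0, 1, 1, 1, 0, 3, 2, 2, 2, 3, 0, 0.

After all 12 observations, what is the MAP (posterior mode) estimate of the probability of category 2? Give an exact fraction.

obs 1: x=0 → posterior Dirichlet(9, 8/3, 8, 11/5)
obs 2: x=1 → posterior Dirichlet(9, 11/3, 8, 11/5)
obs 3: x=1 → posterior Dirichlet(9, 14/3, 8, 11/5)
obs 4: x=1 → posterior Dirichlet(9, 17/3, 8, 11/5)
obs 5: x=0 → posterior Dirichlet(10, 17/3, 8, 11/5)
obs 6: x=3 → posterior Dirichlet(10, 17/3, 8, 16/5)
obs 7: x=2 → posterior Dirichlet(10, 17/3, 9, 16/5)
obs 8: x=2 → posterior Dirichlet(10, 17/3, 10, 16/5)
obs 9: x=2 → posterior Dirichlet(10, 17/3, 11, 16/5)
obs 10: x=3 → posterior Dirichlet(10, 17/3, 11, 21/5)
obs 11: x=0 → posterior Dirichlet(11, 17/3, 11, 21/5)
obs 12: x=0 → posterior Dirichlet(12, 17/3, 11, 21/5)

150/433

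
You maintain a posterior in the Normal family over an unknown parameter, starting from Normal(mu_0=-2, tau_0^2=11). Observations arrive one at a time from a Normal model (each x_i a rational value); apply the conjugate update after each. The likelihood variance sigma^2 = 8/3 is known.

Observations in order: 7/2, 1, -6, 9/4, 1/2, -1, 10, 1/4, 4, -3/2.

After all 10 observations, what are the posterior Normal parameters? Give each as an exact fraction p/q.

obs 1: x=7/2 → posterior Normal(199/82, 88/41)
obs 2: x=1 → posterior Normal(265/148, 44/37)
obs 3: x=-6 → posterior Normal(-131/214, 88/107)
obs 4: x=9/4 → posterior Normal(1/16, 22/35)
obs 5: x=1/2 → posterior Normal(101/692, 88/173)
obs 6: x=-1 → posterior Normal(-31/824, 44/103)
obs 7: x=10 → posterior Normal(1289/956, 88/239)
obs 8: x=1/4 → posterior Normal(661/544, 11/34)
obs 9: x=4 → posterior Normal(185/122, 88/305)
obs 10: x=-3/2 → posterior Normal(413/338, 44/169)

mu_0=413/338, tau_0^2=44/169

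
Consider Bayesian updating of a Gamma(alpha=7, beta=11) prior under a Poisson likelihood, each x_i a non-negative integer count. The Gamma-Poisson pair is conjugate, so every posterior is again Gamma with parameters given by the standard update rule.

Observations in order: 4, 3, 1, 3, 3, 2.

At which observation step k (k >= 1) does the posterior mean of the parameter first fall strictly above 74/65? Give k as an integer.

obs 1: x=4 → posterior Gamma(11, 12)
obs 2: x=3 → posterior Gamma(14, 13)
obs 3: x=1 → posterior Gamma(15, 14)
obs 4: x=3 → posterior Gamma(18, 15)
obs 5: x=3 → posterior Gamma(21, 16)
obs 6: x=2 → posterior Gamma(23, 17)

k = 4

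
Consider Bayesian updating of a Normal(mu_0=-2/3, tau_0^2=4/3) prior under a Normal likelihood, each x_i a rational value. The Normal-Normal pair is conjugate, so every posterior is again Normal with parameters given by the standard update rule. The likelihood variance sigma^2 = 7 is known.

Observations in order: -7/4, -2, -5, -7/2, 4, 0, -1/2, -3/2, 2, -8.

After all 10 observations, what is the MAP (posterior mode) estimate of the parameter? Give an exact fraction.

-79/61

obs 1: x=-7/4 → posterior Normal(-21/25, 28/25)
obs 2: x=-2 → posterior Normal(-1, 28/29)
obs 3: x=-5 → posterior Normal(-49/33, 28/33)
obs 4: x=-7/2 → posterior Normal(-63/37, 28/37)
obs 5: x=4 → posterior Normal(-47/41, 28/41)
obs 6: x=0 → posterior Normal(-47/45, 28/45)
obs 7: x=-1/2 → posterior Normal(-1, 4/7)
obs 8: x=-3/2 → posterior Normal(-55/53, 28/53)
obs 9: x=2 → posterior Normal(-47/57, 28/57)
obs 10: x=-8 → posterior Normal(-79/61, 28/61)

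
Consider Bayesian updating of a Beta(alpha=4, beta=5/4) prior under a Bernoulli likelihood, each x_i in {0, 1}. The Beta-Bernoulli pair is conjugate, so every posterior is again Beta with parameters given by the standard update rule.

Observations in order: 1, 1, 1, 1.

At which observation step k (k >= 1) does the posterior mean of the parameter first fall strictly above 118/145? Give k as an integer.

obs 1: x=1 → posterior Beta(5, 5/4)
obs 2: x=1 → posterior Beta(6, 5/4)
obs 3: x=1 → posterior Beta(7, 5/4)
obs 4: x=1 → posterior Beta(8, 5/4)

k = 2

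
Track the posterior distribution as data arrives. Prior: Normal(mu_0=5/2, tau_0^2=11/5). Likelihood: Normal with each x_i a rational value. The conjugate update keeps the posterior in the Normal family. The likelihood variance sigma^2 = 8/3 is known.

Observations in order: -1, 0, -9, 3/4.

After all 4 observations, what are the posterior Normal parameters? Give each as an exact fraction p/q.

obs 1: x=-1 → posterior Normal(67/73, 88/73)
obs 2: x=0 → posterior Normal(67/106, 44/53)
obs 3: x=-9 → posterior Normal(-230/139, 88/139)
obs 4: x=3/4 → posterior Normal(-821/688, 22/43)

mu_0=-821/688, tau_0^2=22/43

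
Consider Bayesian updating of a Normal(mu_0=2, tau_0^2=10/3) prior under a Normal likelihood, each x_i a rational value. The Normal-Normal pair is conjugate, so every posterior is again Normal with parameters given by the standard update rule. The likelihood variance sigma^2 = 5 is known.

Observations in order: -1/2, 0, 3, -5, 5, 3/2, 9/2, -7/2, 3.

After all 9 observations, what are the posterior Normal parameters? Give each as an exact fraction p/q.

mu_0=22/21, tau_0^2=10/21

obs 1: x=-1/2 → posterior Normal(1, 2)
obs 2: x=0 → posterior Normal(5/7, 10/7)
obs 3: x=3 → posterior Normal(11/9, 10/9)
obs 4: x=-5 → posterior Normal(1/11, 10/11)
obs 5: x=5 → posterior Normal(11/13, 10/13)
obs 6: x=3/2 → posterior Normal(14/15, 2/3)
obs 7: x=9/2 → posterior Normal(23/17, 10/17)
obs 8: x=-7/2 → posterior Normal(16/19, 10/19)
obs 9: x=3 → posterior Normal(22/21, 10/21)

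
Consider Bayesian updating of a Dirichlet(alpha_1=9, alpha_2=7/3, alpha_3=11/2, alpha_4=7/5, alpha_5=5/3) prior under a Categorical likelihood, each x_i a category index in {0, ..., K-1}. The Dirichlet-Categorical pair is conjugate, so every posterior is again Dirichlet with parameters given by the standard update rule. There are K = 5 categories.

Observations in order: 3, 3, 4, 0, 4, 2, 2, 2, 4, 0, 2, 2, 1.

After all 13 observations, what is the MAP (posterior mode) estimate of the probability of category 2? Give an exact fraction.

95/279

obs 1: x=3 → posterior Dirichlet(9, 7/3, 11/2, 12/5, 5/3)
obs 2: x=3 → posterior Dirichlet(9, 7/3, 11/2, 17/5, 5/3)
obs 3: x=4 → posterior Dirichlet(9, 7/3, 11/2, 17/5, 8/3)
obs 4: x=0 → posterior Dirichlet(10, 7/3, 11/2, 17/5, 8/3)
obs 5: x=4 → posterior Dirichlet(10, 7/3, 11/2, 17/5, 11/3)
obs 6: x=2 → posterior Dirichlet(10, 7/3, 13/2, 17/5, 11/3)
obs 7: x=2 → posterior Dirichlet(10, 7/3, 15/2, 17/5, 11/3)
obs 8: x=2 → posterior Dirichlet(10, 7/3, 17/2, 17/5, 11/3)
obs 9: x=4 → posterior Dirichlet(10, 7/3, 17/2, 17/5, 14/3)
obs 10: x=0 → posterior Dirichlet(11, 7/3, 17/2, 17/5, 14/3)
obs 11: x=2 → posterior Dirichlet(11, 7/3, 19/2, 17/5, 14/3)
obs 12: x=2 → posterior Dirichlet(11, 7/3, 21/2, 17/5, 14/3)
obs 13: x=1 → posterior Dirichlet(11, 10/3, 21/2, 17/5, 14/3)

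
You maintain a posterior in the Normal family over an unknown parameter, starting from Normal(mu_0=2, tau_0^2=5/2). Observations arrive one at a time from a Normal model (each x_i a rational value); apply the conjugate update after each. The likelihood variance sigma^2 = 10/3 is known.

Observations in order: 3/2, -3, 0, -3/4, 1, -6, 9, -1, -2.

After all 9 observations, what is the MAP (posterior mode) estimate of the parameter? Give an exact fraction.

obs 1: x=3/2 → posterior Normal(25/14, 10/7)
obs 2: x=-3 → posterior Normal(7/20, 1)
obs 3: x=0 → posterior Normal(7/26, 10/13)
obs 4: x=-3/4 → posterior Normal(5/64, 5/8)
obs 5: x=1 → posterior Normal(17/76, 10/19)
obs 6: x=-6 → posterior Normal(-5/8, 5/11)
obs 7: x=9 → posterior Normal(53/100, 2/5)
obs 8: x=-1 → posterior Normal(41/112, 5/14)
obs 9: x=-2 → posterior Normal(17/124, 10/31)

17/124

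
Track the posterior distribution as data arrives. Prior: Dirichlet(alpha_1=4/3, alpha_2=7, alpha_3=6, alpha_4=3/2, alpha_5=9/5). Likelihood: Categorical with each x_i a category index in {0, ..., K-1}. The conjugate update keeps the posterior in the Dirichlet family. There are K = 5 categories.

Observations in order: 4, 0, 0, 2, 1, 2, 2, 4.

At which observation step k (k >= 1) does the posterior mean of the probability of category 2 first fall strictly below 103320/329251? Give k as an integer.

k = 2

obs 1: x=4 → posterior Dirichlet(4/3, 7, 6, 3/2, 14/5)
obs 2: x=0 → posterior Dirichlet(7/3, 7, 6, 3/2, 14/5)
obs 3: x=0 → posterior Dirichlet(10/3, 7, 6, 3/2, 14/5)
obs 4: x=2 → posterior Dirichlet(10/3, 7, 7, 3/2, 14/5)
obs 5: x=1 → posterior Dirichlet(10/3, 8, 7, 3/2, 14/5)
obs 6: x=2 → posterior Dirichlet(10/3, 8, 8, 3/2, 14/5)
obs 7: x=2 → posterior Dirichlet(10/3, 8, 9, 3/2, 14/5)
obs 8: x=4 → posterior Dirichlet(10/3, 8, 9, 3/2, 19/5)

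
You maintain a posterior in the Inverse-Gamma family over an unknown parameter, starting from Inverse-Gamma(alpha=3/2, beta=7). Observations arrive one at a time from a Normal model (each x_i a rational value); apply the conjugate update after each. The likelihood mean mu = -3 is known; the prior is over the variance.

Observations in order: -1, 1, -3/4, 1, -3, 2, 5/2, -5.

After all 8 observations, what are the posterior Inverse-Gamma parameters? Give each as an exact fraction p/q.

obs 1: x=-1 → posterior Inverse-Gamma(2, 9)
obs 2: x=1 → posterior Inverse-Gamma(5/2, 17)
obs 3: x=-3/4 → posterior Inverse-Gamma(3, 625/32)
obs 4: x=1 → posterior Inverse-Gamma(7/2, 881/32)
obs 5: x=-3 → posterior Inverse-Gamma(4, 881/32)
obs 6: x=2 → posterior Inverse-Gamma(9/2, 1281/32)
obs 7: x=5/2 → posterior Inverse-Gamma(5, 1765/32)
obs 8: x=-5 → posterior Inverse-Gamma(11/2, 1829/32)

alpha=11/2, beta=1829/32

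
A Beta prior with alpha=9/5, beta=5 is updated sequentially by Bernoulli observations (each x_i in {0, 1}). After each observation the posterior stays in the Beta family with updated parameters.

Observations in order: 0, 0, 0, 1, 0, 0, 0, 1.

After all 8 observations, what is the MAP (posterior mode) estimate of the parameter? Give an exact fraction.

7/32

obs 1: x=0 → posterior Beta(9/5, 6)
obs 2: x=0 → posterior Beta(9/5, 7)
obs 3: x=0 → posterior Beta(9/5, 8)
obs 4: x=1 → posterior Beta(14/5, 8)
obs 5: x=0 → posterior Beta(14/5, 9)
obs 6: x=0 → posterior Beta(14/5, 10)
obs 7: x=0 → posterior Beta(14/5, 11)
obs 8: x=1 → posterior Beta(19/5, 11)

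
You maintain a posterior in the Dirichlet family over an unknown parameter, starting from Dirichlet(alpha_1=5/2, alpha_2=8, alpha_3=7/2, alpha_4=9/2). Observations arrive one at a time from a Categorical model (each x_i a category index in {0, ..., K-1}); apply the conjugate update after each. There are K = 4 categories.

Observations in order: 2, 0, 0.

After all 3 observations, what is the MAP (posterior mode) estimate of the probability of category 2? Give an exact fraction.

1/5

obs 1: x=2 → posterior Dirichlet(5/2, 8, 9/2, 9/2)
obs 2: x=0 → posterior Dirichlet(7/2, 8, 9/2, 9/2)
obs 3: x=0 → posterior Dirichlet(9/2, 8, 9/2, 9/2)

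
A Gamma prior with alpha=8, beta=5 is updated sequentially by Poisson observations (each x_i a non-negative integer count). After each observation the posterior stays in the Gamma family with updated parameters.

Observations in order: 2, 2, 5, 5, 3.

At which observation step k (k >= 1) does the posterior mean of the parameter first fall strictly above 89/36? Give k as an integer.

k = 5

obs 1: x=2 → posterior Gamma(10, 6)
obs 2: x=2 → posterior Gamma(12, 7)
obs 3: x=5 → posterior Gamma(17, 8)
obs 4: x=5 → posterior Gamma(22, 9)
obs 5: x=3 → posterior Gamma(25, 10)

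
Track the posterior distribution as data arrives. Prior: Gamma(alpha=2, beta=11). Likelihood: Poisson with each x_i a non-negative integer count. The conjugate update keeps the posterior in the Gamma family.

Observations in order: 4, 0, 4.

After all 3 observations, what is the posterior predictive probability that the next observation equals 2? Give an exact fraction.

obs 1: x=4 → posterior Gamma(6, 12)
obs 2: x=0 → posterior Gamma(6, 13)
obs 3: x=4 → posterior Gamma(10, 14)

3181801204736/25949267578125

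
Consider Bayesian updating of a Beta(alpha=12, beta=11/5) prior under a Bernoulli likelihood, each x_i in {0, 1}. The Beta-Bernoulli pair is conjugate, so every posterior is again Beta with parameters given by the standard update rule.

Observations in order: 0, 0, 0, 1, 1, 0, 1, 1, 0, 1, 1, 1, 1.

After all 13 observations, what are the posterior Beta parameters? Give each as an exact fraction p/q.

obs 1: x=0 → posterior Beta(12, 16/5)
obs 2: x=0 → posterior Beta(12, 21/5)
obs 3: x=0 → posterior Beta(12, 26/5)
obs 4: x=1 → posterior Beta(13, 26/5)
obs 5: x=1 → posterior Beta(14, 26/5)
obs 6: x=0 → posterior Beta(14, 31/5)
obs 7: x=1 → posterior Beta(15, 31/5)
obs 8: x=1 → posterior Beta(16, 31/5)
obs 9: x=0 → posterior Beta(16, 36/5)
obs 10: x=1 → posterior Beta(17, 36/5)
obs 11: x=1 → posterior Beta(18, 36/5)
obs 12: x=1 → posterior Beta(19, 36/5)
obs 13: x=1 → posterior Beta(20, 36/5)

alpha=20, beta=36/5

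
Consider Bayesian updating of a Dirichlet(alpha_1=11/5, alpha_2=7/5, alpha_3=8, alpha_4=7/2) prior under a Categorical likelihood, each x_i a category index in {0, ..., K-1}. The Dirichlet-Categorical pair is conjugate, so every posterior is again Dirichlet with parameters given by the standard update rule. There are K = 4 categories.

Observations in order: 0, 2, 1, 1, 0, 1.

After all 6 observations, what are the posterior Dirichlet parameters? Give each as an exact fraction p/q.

obs 1: x=0 → posterior Dirichlet(16/5, 7/5, 8, 7/2)
obs 2: x=2 → posterior Dirichlet(16/5, 7/5, 9, 7/2)
obs 3: x=1 → posterior Dirichlet(16/5, 12/5, 9, 7/2)
obs 4: x=1 → posterior Dirichlet(16/5, 17/5, 9, 7/2)
obs 5: x=0 → posterior Dirichlet(21/5, 17/5, 9, 7/2)
obs 6: x=1 → posterior Dirichlet(21/5, 22/5, 9, 7/2)

alpha_1=21/5, alpha_2=22/5, alpha_3=9, alpha_4=7/2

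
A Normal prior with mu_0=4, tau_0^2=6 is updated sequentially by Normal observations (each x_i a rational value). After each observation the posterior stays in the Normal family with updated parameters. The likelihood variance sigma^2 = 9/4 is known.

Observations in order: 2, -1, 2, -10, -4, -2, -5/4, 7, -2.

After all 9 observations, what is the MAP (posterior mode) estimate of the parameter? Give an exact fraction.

obs 1: x=2 → posterior Normal(28/11, 18/11)
obs 2: x=-1 → posterior Normal(20/19, 18/19)
obs 3: x=2 → posterior Normal(4/3, 2/3)
obs 4: x=-10 → posterior Normal(-44/35, 18/35)
obs 5: x=-4 → posterior Normal(-76/43, 18/43)
obs 6: x=-2 → posterior Normal(-92/51, 6/17)
obs 7: x=-5/4 → posterior Normal(-102/59, 18/59)
obs 8: x=7 → posterior Normal(-46/67, 18/67)
obs 9: x=-2 → posterior Normal(-62/75, 6/25)

-62/75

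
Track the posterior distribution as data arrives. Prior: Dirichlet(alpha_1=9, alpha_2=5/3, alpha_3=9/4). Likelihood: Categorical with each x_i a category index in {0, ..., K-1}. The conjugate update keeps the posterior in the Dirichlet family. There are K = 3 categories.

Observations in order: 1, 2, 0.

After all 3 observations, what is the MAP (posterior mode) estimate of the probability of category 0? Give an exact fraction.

obs 1: x=1 → posterior Dirichlet(9, 8/3, 9/4)
obs 2: x=2 → posterior Dirichlet(9, 8/3, 13/4)
obs 3: x=0 → posterior Dirichlet(10, 8/3, 13/4)

108/155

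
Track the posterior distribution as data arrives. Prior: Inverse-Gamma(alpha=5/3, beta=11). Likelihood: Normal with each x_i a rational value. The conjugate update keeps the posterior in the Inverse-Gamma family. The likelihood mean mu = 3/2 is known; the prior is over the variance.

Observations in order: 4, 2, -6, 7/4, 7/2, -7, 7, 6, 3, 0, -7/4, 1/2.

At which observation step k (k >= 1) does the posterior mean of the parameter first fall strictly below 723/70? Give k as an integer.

k = 2

obs 1: x=4 → posterior Inverse-Gamma(13/6, 113/8)
obs 2: x=2 → posterior Inverse-Gamma(8/3, 57/4)
obs 3: x=-6 → posterior Inverse-Gamma(19/6, 339/8)
obs 4: x=7/4 → posterior Inverse-Gamma(11/3, 1357/32)
obs 5: x=7/2 → posterior Inverse-Gamma(25/6, 1421/32)
obs 6: x=-7 → posterior Inverse-Gamma(14/3, 2577/32)
obs 7: x=7 → posterior Inverse-Gamma(31/6, 3061/32)
obs 8: x=6 → posterior Inverse-Gamma(17/3, 3385/32)
obs 9: x=3 → posterior Inverse-Gamma(37/6, 3421/32)
obs 10: x=0 → posterior Inverse-Gamma(20/3, 3457/32)
obs 11: x=-7/4 → posterior Inverse-Gamma(43/6, 1813/16)
obs 12: x=1/2 → posterior Inverse-Gamma(23/3, 1821/16)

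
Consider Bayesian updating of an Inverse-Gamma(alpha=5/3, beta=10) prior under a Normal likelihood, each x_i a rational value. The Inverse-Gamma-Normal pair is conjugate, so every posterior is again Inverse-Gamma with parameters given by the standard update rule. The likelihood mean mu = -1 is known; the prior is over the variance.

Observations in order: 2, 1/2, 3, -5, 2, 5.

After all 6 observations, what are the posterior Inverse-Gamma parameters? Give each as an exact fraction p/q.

obs 1: x=2 → posterior Inverse-Gamma(13/6, 29/2)
obs 2: x=1/2 → posterior Inverse-Gamma(8/3, 125/8)
obs 3: x=3 → posterior Inverse-Gamma(19/6, 189/8)
obs 4: x=-5 → posterior Inverse-Gamma(11/3, 253/8)
obs 5: x=2 → posterior Inverse-Gamma(25/6, 289/8)
obs 6: x=5 → posterior Inverse-Gamma(14/3, 433/8)

alpha=14/3, beta=433/8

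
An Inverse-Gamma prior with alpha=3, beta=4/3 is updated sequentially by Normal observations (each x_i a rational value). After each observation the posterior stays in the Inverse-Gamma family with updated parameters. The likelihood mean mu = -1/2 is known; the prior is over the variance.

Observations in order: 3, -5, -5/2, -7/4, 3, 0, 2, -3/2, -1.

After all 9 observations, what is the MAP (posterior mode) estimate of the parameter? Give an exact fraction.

obs 1: x=3 → posterior Inverse-Gamma(7/2, 179/24)
obs 2: x=-5 → posterior Inverse-Gamma(4, 211/12)
obs 3: x=-5/2 → posterior Inverse-Gamma(9/2, 235/12)
obs 4: x=-7/4 → posterior Inverse-Gamma(5, 1955/96)
obs 5: x=3 → posterior Inverse-Gamma(11/2, 2543/96)
obs 6: x=0 → posterior Inverse-Gamma(6, 2555/96)
obs 7: x=2 → posterior Inverse-Gamma(13/2, 2855/96)
obs 8: x=-3/2 → posterior Inverse-Gamma(7, 2903/96)
obs 9: x=-1 → posterior Inverse-Gamma(15/2, 2915/96)

2915/816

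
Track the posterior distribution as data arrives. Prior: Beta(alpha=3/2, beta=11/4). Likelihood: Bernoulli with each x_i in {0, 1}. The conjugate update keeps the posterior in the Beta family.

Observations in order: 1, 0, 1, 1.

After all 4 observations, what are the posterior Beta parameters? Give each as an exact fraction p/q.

obs 1: x=1 → posterior Beta(5/2, 11/4)
obs 2: x=0 → posterior Beta(5/2, 15/4)
obs 3: x=1 → posterior Beta(7/2, 15/4)
obs 4: x=1 → posterior Beta(9/2, 15/4)

alpha=9/2, beta=15/4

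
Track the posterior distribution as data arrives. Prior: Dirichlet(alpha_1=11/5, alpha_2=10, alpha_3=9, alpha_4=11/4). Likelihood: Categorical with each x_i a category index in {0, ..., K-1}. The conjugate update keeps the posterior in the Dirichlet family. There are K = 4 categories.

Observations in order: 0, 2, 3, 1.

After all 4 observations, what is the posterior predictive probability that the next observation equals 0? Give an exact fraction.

64/559

obs 1: x=0 → posterior Dirichlet(16/5, 10, 9, 11/4)
obs 2: x=2 → posterior Dirichlet(16/5, 10, 10, 11/4)
obs 3: x=3 → posterior Dirichlet(16/5, 10, 10, 15/4)
obs 4: x=1 → posterior Dirichlet(16/5, 11, 10, 15/4)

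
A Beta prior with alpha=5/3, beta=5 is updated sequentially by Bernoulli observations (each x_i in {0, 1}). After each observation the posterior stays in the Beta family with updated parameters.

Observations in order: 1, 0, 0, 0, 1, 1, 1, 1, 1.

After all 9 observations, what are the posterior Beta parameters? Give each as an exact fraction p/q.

alpha=23/3, beta=8

obs 1: x=1 → posterior Beta(8/3, 5)
obs 2: x=0 → posterior Beta(8/3, 6)
obs 3: x=0 → posterior Beta(8/3, 7)
obs 4: x=0 → posterior Beta(8/3, 8)
obs 5: x=1 → posterior Beta(11/3, 8)
obs 6: x=1 → posterior Beta(14/3, 8)
obs 7: x=1 → posterior Beta(17/3, 8)
obs 8: x=1 → posterior Beta(20/3, 8)
obs 9: x=1 → posterior Beta(23/3, 8)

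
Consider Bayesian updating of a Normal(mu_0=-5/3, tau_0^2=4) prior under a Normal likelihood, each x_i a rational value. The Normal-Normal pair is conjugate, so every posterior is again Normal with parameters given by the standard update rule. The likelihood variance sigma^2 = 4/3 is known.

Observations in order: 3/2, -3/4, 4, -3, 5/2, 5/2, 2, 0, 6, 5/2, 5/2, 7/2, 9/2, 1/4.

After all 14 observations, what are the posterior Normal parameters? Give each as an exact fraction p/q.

mu_0=247/129, tau_0^2=4/43

obs 1: x=3/2 → posterior Normal(17/24, 1)
obs 2: x=-3/4 → posterior Normal(1/12, 4/7)
obs 3: x=4 → posterior Normal(151/120, 2/5)
obs 4: x=-3 → posterior Normal(43/156, 4/13)
obs 5: x=5/2 → posterior Normal(133/192, 1/4)
obs 6: x=5/2 → posterior Normal(223/228, 4/19)
obs 7: x=2 → posterior Normal(295/264, 2/11)
obs 8: x=0 → posterior Normal(59/60, 4/25)
obs 9: x=6 → posterior Normal(73/48, 1/7)
obs 10: x=5/2 → posterior Normal(601/372, 4/31)
obs 11: x=5/2 → posterior Normal(691/408, 2/17)
obs 12: x=7/2 → posterior Normal(817/444, 4/37)
obs 13: x=9/2 → posterior Normal(979/480, 1/10)
obs 14: x=1/4 → posterior Normal(247/129, 4/43)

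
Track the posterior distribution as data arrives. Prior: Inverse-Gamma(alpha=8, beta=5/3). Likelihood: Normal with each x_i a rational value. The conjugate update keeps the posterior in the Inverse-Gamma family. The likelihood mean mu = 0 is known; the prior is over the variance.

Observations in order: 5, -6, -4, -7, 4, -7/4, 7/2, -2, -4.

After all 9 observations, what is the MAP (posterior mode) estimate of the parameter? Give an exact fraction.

obs 1: x=5 → posterior Inverse-Gamma(17/2, 85/6)
obs 2: x=-6 → posterior Inverse-Gamma(9, 193/6)
obs 3: x=-4 → posterior Inverse-Gamma(19/2, 241/6)
obs 4: x=-7 → posterior Inverse-Gamma(10, 194/3)
obs 5: x=4 → posterior Inverse-Gamma(21/2, 218/3)
obs 6: x=-7/4 → posterior Inverse-Gamma(11, 7123/96)
obs 7: x=7/2 → posterior Inverse-Gamma(23/2, 7711/96)
obs 8: x=-2 → posterior Inverse-Gamma(12, 7903/96)
obs 9: x=-4 → posterior Inverse-Gamma(25/2, 8671/96)

8671/1296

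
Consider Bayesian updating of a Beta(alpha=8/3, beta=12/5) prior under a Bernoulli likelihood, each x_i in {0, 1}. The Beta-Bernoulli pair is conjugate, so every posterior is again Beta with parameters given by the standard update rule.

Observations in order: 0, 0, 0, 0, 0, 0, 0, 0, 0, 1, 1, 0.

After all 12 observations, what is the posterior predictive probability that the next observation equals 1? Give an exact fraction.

35/128

obs 1: x=0 → posterior Beta(8/3, 17/5)
obs 2: x=0 → posterior Beta(8/3, 22/5)
obs 3: x=0 → posterior Beta(8/3, 27/5)
obs 4: x=0 → posterior Beta(8/3, 32/5)
obs 5: x=0 → posterior Beta(8/3, 37/5)
obs 6: x=0 → posterior Beta(8/3, 42/5)
obs 7: x=0 → posterior Beta(8/3, 47/5)
obs 8: x=0 → posterior Beta(8/3, 52/5)
obs 9: x=0 → posterior Beta(8/3, 57/5)
obs 10: x=1 → posterior Beta(11/3, 57/5)
obs 11: x=1 → posterior Beta(14/3, 57/5)
obs 12: x=0 → posterior Beta(14/3, 62/5)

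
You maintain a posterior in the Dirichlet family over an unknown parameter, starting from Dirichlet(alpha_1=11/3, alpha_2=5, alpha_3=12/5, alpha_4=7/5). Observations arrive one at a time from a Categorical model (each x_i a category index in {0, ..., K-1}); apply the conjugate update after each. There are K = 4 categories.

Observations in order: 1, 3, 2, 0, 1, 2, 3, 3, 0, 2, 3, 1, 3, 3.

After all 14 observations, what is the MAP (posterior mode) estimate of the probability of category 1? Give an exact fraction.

105/337

obs 1: x=1 → posterior Dirichlet(11/3, 6, 12/5, 7/5)
obs 2: x=3 → posterior Dirichlet(11/3, 6, 12/5, 12/5)
obs 3: x=2 → posterior Dirichlet(11/3, 6, 17/5, 12/5)
obs 4: x=0 → posterior Dirichlet(14/3, 6, 17/5, 12/5)
obs 5: x=1 → posterior Dirichlet(14/3, 7, 17/5, 12/5)
obs 6: x=2 → posterior Dirichlet(14/3, 7, 22/5, 12/5)
obs 7: x=3 → posterior Dirichlet(14/3, 7, 22/5, 17/5)
obs 8: x=3 → posterior Dirichlet(14/3, 7, 22/5, 22/5)
obs 9: x=0 → posterior Dirichlet(17/3, 7, 22/5, 22/5)
obs 10: x=2 → posterior Dirichlet(17/3, 7, 27/5, 22/5)
obs 11: x=3 → posterior Dirichlet(17/3, 7, 27/5, 27/5)
obs 12: x=1 → posterior Dirichlet(17/3, 8, 27/5, 27/5)
obs 13: x=3 → posterior Dirichlet(17/3, 8, 27/5, 32/5)
obs 14: x=3 → posterior Dirichlet(17/3, 8, 27/5, 37/5)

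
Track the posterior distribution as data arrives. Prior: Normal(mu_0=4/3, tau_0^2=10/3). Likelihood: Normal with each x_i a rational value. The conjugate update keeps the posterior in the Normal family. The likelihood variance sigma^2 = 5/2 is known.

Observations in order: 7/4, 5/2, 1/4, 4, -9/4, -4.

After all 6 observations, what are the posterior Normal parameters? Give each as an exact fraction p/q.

mu_0=13/27, tau_0^2=10/27

obs 1: x=7/4 → posterior Normal(11/7, 10/7)
obs 2: x=5/2 → posterior Normal(21/11, 10/11)
obs 3: x=1/4 → posterior Normal(22/15, 2/3)
obs 4: x=4 → posterior Normal(2, 10/19)
obs 5: x=-9/4 → posterior Normal(29/23, 10/23)
obs 6: x=-4 → posterior Normal(13/27, 10/27)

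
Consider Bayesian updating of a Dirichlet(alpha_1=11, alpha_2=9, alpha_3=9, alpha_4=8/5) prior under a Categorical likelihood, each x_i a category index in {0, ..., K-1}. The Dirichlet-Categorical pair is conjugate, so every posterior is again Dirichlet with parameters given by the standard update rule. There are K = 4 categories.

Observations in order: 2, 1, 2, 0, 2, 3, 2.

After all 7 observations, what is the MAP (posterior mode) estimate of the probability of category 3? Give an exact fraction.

1/21

obs 1: x=2 → posterior Dirichlet(11, 9, 10, 8/5)
obs 2: x=1 → posterior Dirichlet(11, 10, 10, 8/5)
obs 3: x=2 → posterior Dirichlet(11, 10, 11, 8/5)
obs 4: x=0 → posterior Dirichlet(12, 10, 11, 8/5)
obs 5: x=2 → posterior Dirichlet(12, 10, 12, 8/5)
obs 6: x=3 → posterior Dirichlet(12, 10, 12, 13/5)
obs 7: x=2 → posterior Dirichlet(12, 10, 13, 13/5)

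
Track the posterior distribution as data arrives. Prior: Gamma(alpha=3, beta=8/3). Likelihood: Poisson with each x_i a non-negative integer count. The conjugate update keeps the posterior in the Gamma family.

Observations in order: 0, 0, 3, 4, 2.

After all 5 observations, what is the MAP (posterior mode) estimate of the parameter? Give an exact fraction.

33/23

obs 1: x=0 → posterior Gamma(3, 11/3)
obs 2: x=0 → posterior Gamma(3, 14/3)
obs 3: x=3 → posterior Gamma(6, 17/3)
obs 4: x=4 → posterior Gamma(10, 20/3)
obs 5: x=2 → posterior Gamma(12, 23/3)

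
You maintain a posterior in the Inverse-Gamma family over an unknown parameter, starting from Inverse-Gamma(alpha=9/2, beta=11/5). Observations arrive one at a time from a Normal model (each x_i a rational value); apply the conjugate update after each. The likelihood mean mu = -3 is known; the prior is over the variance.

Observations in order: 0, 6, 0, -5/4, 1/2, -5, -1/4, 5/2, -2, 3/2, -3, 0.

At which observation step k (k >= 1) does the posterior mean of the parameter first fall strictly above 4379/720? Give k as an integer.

obs 1: x=0 → posterior Inverse-Gamma(5, 67/10)
obs 2: x=6 → posterior Inverse-Gamma(11/2, 236/5)
obs 3: x=0 → posterior Inverse-Gamma(6, 517/10)
obs 4: x=-5/4 → posterior Inverse-Gamma(13/2, 8517/160)
obs 5: x=1/2 → posterior Inverse-Gamma(7, 9497/160)
obs 6: x=-5 → posterior Inverse-Gamma(15/2, 9817/160)
obs 7: x=-1/4 → posterior Inverse-Gamma(8, 5211/80)
obs 8: x=5/2 → posterior Inverse-Gamma(17/2, 6421/80)
obs 9: x=-2 → posterior Inverse-Gamma(9, 6461/80)
obs 10: x=3/2 → posterior Inverse-Gamma(19/2, 7271/80)
obs 11: x=-3 → posterior Inverse-Gamma(10, 7271/80)
obs 12: x=0 → posterior Inverse-Gamma(21/2, 7631/80)

k = 2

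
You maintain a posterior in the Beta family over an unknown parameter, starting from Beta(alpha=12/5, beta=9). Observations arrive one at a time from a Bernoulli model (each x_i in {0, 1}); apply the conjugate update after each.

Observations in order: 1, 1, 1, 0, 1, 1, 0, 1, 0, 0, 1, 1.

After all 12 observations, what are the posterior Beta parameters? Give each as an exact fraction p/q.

alpha=52/5, beta=13

obs 1: x=1 → posterior Beta(17/5, 9)
obs 2: x=1 → posterior Beta(22/5, 9)
obs 3: x=1 → posterior Beta(27/5, 9)
obs 4: x=0 → posterior Beta(27/5, 10)
obs 5: x=1 → posterior Beta(32/5, 10)
obs 6: x=1 → posterior Beta(37/5, 10)
obs 7: x=0 → posterior Beta(37/5, 11)
obs 8: x=1 → posterior Beta(42/5, 11)
obs 9: x=0 → posterior Beta(42/5, 12)
obs 10: x=0 → posterior Beta(42/5, 13)
obs 11: x=1 → posterior Beta(47/5, 13)
obs 12: x=1 → posterior Beta(52/5, 13)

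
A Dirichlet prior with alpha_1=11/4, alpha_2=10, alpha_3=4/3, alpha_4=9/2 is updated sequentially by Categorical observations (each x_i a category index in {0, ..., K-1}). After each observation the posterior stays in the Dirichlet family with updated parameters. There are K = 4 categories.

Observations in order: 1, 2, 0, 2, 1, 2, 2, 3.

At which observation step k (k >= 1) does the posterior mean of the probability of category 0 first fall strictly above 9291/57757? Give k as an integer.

k = 3

obs 1: x=1 → posterior Dirichlet(11/4, 11, 4/3, 9/2)
obs 2: x=2 → posterior Dirichlet(11/4, 11, 7/3, 9/2)
obs 3: x=0 → posterior Dirichlet(15/4, 11, 7/3, 9/2)
obs 4: x=2 → posterior Dirichlet(15/4, 11, 10/3, 9/2)
obs 5: x=1 → posterior Dirichlet(15/4, 12, 10/3, 9/2)
obs 6: x=2 → posterior Dirichlet(15/4, 12, 13/3, 9/2)
obs 7: x=2 → posterior Dirichlet(15/4, 12, 16/3, 9/2)
obs 8: x=3 → posterior Dirichlet(15/4, 12, 16/3, 11/2)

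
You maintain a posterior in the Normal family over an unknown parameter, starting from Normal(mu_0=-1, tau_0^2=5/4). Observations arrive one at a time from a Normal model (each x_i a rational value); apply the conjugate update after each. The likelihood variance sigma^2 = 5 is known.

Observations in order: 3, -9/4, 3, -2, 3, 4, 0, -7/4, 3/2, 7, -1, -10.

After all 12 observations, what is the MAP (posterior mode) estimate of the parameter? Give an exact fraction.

obs 1: x=3 → posterior Normal(-1/5, 1)
obs 2: x=-9/4 → posterior Normal(-13/24, 5/6)
obs 3: x=3 → posterior Normal(-1/28, 5/7)
obs 4: x=-2 → posterior Normal(-9/32, 5/8)
obs 5: x=3 → posterior Normal(1/12, 5/9)
obs 6: x=4 → posterior Normal(19/40, 1/2)
obs 7: x=0 → posterior Normal(19/44, 5/11)
obs 8: x=-7/4 → posterior Normal(1/4, 5/12)
obs 9: x=3/2 → posterior Normal(9/26, 5/13)
obs 10: x=7 → posterior Normal(23/28, 5/14)
obs 11: x=-1 → posterior Normal(7/10, 1/3)
obs 12: x=-10 → posterior Normal(1/32, 5/16)

1/32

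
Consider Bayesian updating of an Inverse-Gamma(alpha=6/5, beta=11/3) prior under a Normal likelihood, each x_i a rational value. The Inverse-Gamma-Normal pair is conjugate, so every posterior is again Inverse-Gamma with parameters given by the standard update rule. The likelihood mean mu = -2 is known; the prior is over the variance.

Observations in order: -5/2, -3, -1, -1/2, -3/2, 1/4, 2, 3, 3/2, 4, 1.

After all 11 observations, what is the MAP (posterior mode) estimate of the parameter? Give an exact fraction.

obs 1: x=-5/2 → posterior Inverse-Gamma(17/10, 91/24)
obs 2: x=-3 → posterior Inverse-Gamma(11/5, 103/24)
obs 3: x=-1 → posterior Inverse-Gamma(27/10, 115/24)
obs 4: x=-1/2 → posterior Inverse-Gamma(16/5, 71/12)
obs 5: x=-3/2 → posterior Inverse-Gamma(37/10, 145/24)
obs 6: x=1/4 → posterior Inverse-Gamma(21/5, 823/96)
obs 7: x=2 → posterior Inverse-Gamma(47/10, 1591/96)
obs 8: x=3 → posterior Inverse-Gamma(26/5, 2791/96)
obs 9: x=3/2 → posterior Inverse-Gamma(57/10, 3379/96)
obs 10: x=4 → posterior Inverse-Gamma(31/5, 5107/96)
obs 11: x=1 → posterior Inverse-Gamma(67/10, 5539/96)

27695/3696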